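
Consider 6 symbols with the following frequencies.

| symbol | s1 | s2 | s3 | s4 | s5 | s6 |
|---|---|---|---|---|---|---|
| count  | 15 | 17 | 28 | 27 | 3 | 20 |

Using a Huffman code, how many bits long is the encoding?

Build the Huffman tree bottom-up:
s5(3) + s1(15) → 18
s2(17) + 18 → 35
s6(20) + s4(27) → 47
s3(28) + 35 → 63
47 + 63 → 110
Each symbol's bit-cost is frequency × depth; summing gives 273 bits (equivalently 18 + 35 + 47 + 63 + 110).

273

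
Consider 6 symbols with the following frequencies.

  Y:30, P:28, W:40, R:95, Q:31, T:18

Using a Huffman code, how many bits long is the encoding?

Greedily combine the two least-frequent nodes:
T(18) + P(28) → 46
Y(30) + Q(31) → 61
W(40) + 46 → 86
61 + 86 → 147
R(95) + 147 → 242
Each symbol's bit-cost is frequency × depth; summing gives 582 bits (equivalently 46 + 61 + 86 + 147 + 242).

582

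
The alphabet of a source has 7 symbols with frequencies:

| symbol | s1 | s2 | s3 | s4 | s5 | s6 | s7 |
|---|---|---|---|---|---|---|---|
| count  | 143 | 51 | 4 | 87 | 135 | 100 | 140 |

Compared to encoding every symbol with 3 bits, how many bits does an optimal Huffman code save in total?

228

Fixed-length: 3 bits × 660 symbols = 1980 bits.
Huffman merges:
combine s3(4), s2(51) → 55
combine 55, s4(87) → 142
combine s6(100), s5(135) → 235
combine s7(140), 142 → 282
combine s1(143), 235 → 378
combine 282, 378 → 660
Huffman total = 55 + 142 + 235 + 282 + 378 + 660 = 1752 bits.
Saving = 1980 − 1752 = 228 bits.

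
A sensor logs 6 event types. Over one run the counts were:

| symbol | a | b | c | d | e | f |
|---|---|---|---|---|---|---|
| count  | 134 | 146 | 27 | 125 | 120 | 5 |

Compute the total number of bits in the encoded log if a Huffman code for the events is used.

1298

Greedily combine the two least-frequent nodes:
merge f(5) and c(27): 32
merge 32 and e(120): 152
merge d(125) and a(134): 259
merge b(146) and 152: 298
merge 259 and 298: 557
Each symbol's bit-cost is frequency × depth; summing gives 1298 bits (equivalently 32 + 152 + 259 + 298 + 557).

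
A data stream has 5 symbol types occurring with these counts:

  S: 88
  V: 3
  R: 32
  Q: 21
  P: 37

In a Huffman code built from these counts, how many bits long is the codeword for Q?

Build the tree from the bottom:
combine V(3), Q(21) → 24
combine 24, R(32) → 56
combine P(37), 56 → 93
combine S(88), 93 → 181
Q's leaf is at depth 4, giving a 4-bit codeword.

4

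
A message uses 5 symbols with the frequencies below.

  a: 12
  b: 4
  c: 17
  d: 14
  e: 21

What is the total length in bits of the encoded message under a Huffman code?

Greedily combine the two least-frequent nodes:
merge b(4) and a(12): 16
merge d(14) and 16: 30
merge c(17) and e(21): 38
merge 30 and 38: 68
Total encoded bits = sum of merged weights = 16 + 30 + 38 + 68 = 152.

152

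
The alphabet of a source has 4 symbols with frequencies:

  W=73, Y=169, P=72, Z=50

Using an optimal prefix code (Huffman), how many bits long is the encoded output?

Greedily combine the two least-frequent nodes:
merge Z(50) and P(72): 122
merge W(73) and 122: 195
merge Y(169) and 195: 364
Each symbol's bit-cost is frequency × depth; summing gives 681 bits (equivalently 122 + 195 + 364).

681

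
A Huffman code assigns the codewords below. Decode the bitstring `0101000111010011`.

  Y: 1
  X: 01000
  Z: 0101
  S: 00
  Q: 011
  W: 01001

Read left to right; each codeword is recognised as soon as it completes (prefix code):
  0101→Z | 00→S | 011→Q | 1→Y | 01001→W | 1→Y
Decoded message: ZSQYWY

ZSQYWY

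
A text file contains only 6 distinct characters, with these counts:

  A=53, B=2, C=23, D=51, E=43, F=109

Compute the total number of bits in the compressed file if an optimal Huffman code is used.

Merge the two smallest weights repeatedly:
B(2) + C(23) → 25
25 + E(43) → 68
D(51) + A(53) → 104
68 + 104 → 172
F(109) + 172 → 281
Total encoded bits = sum of merged weights = 25 + 68 + 104 + 172 + 281 = 650.

650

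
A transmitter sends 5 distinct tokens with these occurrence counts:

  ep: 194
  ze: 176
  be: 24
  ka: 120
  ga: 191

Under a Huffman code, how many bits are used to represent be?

Build the tree from the bottom:
be(24) + ka(120) → 144
144 + ze(176) → 320
ga(191) + ep(194) → 385
320 + 385 → 705
The subtree containing be is merged 3 times, so code length = 3.

3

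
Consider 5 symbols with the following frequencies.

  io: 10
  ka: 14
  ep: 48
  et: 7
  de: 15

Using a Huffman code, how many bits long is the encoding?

Greedily combine the two least-frequent nodes:
et(7) + io(10) → 17
ka(14) + de(15) → 29
17 + 29 → 46
46 + ep(48) → 94
The encoded length is the sum of every internal node's weight: 17 + 29 + 46 + 94 = 186 bits.

186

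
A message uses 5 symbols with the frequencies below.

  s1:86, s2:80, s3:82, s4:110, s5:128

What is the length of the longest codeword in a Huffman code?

Merge the two lowest-weight nodes at each step:
s2(80) + s3(82) → 162
s1(86) + s4(110) → 196
s5(128) + 162 → 290
196 + 290 → 486
The first pair merged (s2, s3) ends up deepest, at depth 3.

3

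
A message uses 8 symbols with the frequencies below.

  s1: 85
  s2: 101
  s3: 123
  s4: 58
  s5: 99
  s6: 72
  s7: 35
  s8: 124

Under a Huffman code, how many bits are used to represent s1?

Huffman merges, smallest pair first:
combine s7(35), s4(58) → 93
combine s6(72), s1(85) → 157
combine 93, s5(99) → 192
combine s2(101), s3(123) → 224
combine s8(124), 157 → 281
combine 192, 224 → 416
combine 281, 416 → 697
The subtree containing s1 is merged 3 times, so code length = 3.

3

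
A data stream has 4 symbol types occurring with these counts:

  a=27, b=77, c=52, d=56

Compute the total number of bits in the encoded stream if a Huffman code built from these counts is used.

Build the Huffman tree bottom-up:
merge a(27) and c(52): 79
merge d(56) and b(77): 133
merge 79 and 133: 212
Each symbol's bit-cost is frequency × depth; summing gives 424 bits (equivalently 79 + 133 + 212).

424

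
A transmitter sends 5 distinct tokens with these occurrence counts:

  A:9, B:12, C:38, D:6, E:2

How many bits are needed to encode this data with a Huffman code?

121

Merge the two smallest weights repeatedly:
merge E(2) and D(6): 8
merge 8 and A(9): 17
merge B(12) and 17: 29
merge 29 and C(38): 67
The encoded length is the sum of every internal node's weight: 8 + 17 + 29 + 67 = 121 bits.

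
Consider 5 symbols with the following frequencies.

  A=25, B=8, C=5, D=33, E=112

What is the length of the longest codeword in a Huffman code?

4

Merge the two lowest-weight nodes at each step:
combine C(5), B(8) → 13
combine 13, A(25) → 38
combine D(33), 38 → 71
combine 71, E(112) → 183
The rarest symbols sit at the bottom; the longest codeword is 4 bits.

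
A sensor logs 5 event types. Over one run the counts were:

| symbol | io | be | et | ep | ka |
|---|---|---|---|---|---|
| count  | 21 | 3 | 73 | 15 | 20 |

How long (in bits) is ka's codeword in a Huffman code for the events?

3

Repeatedly merge the two smallest:
combine be(3), ep(15) → 18
combine 18, ka(20) → 38
combine io(21), 38 → 59
combine 59, et(73) → 132
ka's leaf is at depth 3, giving a 3-bit codeword.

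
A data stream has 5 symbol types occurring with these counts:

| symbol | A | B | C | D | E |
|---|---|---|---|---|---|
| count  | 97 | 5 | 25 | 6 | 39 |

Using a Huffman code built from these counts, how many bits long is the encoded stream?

Merge the two smallest weights repeatedly:
B(5) + D(6) → 11
11 + C(25) → 36
36 + E(39) → 75
75 + A(97) → 172
Each symbol's bit-cost is frequency × depth; summing gives 294 bits (equivalently 11 + 36 + 75 + 172).

294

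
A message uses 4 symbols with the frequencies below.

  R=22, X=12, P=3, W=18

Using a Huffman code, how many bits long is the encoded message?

Build the Huffman tree bottom-up:
combine P(3), X(12) → 15
combine 15, W(18) → 33
combine R(22), 33 → 55
Each symbol's bit-cost is frequency × depth; summing gives 103 bits (equivalently 15 + 33 + 55).

103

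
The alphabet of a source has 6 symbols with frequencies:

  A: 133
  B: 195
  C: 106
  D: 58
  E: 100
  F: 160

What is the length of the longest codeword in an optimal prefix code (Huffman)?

Merge the two lowest-weight nodes at each step:
merge D(58) and E(100): 158
merge C(106) and A(133): 239
merge 158 and F(160): 318
merge B(195) and 239: 434
merge 318 and 434: 752
The rarest symbols sit at the bottom; the longest codeword is 3 bits.

3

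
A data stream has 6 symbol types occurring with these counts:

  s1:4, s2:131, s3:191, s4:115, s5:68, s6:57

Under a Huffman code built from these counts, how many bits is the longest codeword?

4

Merge the two lowest-weight nodes at each step:
s1(4) + s6(57) → 61
61 + s5(68) → 129
s4(115) + 129 → 244
s2(131) + s3(191) → 322
244 + 322 → 566
Maximum depth reached is 4.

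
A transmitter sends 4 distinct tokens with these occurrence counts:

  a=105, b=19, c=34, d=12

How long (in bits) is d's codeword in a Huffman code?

Huffman merges, smallest pair first:
merge d(12) and b(19): 31
merge 31 and c(34): 65
merge 65 and a(105): 170
d sits 3 levels below the root, so its codeword is 3 bits.

3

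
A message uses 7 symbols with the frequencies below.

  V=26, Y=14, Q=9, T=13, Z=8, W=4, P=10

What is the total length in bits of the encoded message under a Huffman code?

224

Merge the two smallest weights repeatedly:
combine W(4), Z(8) → 12
combine Q(9), P(10) → 19
combine 12, T(13) → 25
combine Y(14), 19 → 33
combine 25, V(26) → 51
combine 33, 51 → 84
The encoded length is the sum of every internal node's weight: 12 + 19 + 25 + 33 + 51 + 84 = 224 bits.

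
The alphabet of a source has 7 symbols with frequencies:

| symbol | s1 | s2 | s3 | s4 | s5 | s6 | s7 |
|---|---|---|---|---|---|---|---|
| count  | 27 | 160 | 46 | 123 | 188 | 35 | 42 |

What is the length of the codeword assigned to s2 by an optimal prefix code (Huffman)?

Build the tree from the bottom:
combine s1(27), s6(35) → 62
combine s7(42), s3(46) → 88
combine 62, 88 → 150
combine s4(123), 150 → 273
combine s2(160), s5(188) → 348
combine 273, 348 → 621
The subtree containing s2 is merged 2 times, so code length = 2.

2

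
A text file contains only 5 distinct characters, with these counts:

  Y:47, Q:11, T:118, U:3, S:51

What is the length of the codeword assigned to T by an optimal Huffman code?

1

Huffman merges, smallest pair first:
merge U(3) and Q(11): 14
merge 14 and Y(47): 61
merge S(51) and 61: 112
merge 112 and T(118): 230
T is merged only at the final step, so code length = 1.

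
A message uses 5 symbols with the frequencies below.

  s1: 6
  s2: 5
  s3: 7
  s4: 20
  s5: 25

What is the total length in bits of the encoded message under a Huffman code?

130

Build the Huffman tree bottom-up:
combine s2(5), s1(6) → 11
combine s3(7), 11 → 18
combine 18, s4(20) → 38
combine s5(25), 38 → 63
Each symbol's bit-cost is frequency × depth; summing gives 130 bits (equivalently 11 + 18 + 38 + 63).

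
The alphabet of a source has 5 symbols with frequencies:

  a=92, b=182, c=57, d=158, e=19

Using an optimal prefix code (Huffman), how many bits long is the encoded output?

Build the Huffman tree bottom-up:
combine e(19), c(57) → 76
combine 76, a(92) → 168
combine d(158), 168 → 326
combine b(182), 326 → 508
The encoded length is the sum of every internal node's weight: 76 + 168 + 326 + 508 = 1078 bits.

1078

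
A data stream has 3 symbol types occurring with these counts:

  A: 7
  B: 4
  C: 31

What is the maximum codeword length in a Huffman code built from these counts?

2

Merge the two lowest-weight nodes at each step:
combine B(4), A(7) → 11
combine 11, C(31) → 42
Maximum depth reached is 2.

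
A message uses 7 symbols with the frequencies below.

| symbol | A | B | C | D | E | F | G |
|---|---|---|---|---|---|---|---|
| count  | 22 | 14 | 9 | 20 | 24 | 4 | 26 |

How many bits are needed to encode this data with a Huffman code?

320

Merge the two smallest weights repeatedly:
combine F(4), C(9) → 13
combine 13, B(14) → 27
combine D(20), A(22) → 42
combine E(24), G(26) → 50
combine 27, 42 → 69
combine 50, 69 → 119
Each symbol's bit-cost is frequency × depth; summing gives 320 bits (equivalently 13 + 27 + 42 + 50 + 69 + 119).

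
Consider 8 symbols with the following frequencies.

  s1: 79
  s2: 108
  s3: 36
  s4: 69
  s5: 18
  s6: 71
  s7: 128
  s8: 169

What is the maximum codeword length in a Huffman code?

Merge the two lowest-weight nodes at each step:
s5(18) + s3(36) → 54
54 + s4(69) → 123
s6(71) + s1(79) → 150
s2(108) + 123 → 231
s7(128) + 150 → 278
s8(169) + 231 → 400
278 + 400 → 678
The rarest symbols sit at the bottom; the longest codeword is 5 bits.

5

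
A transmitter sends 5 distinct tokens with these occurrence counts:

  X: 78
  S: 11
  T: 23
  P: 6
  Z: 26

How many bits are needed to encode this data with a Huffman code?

Greedily combine the two least-frequent nodes:
combine P(6), S(11) → 17
combine 17, T(23) → 40
combine Z(26), 40 → 66
combine 66, X(78) → 144
The encoded length is the sum of every internal node's weight: 17 + 40 + 66 + 144 = 267 bits.

267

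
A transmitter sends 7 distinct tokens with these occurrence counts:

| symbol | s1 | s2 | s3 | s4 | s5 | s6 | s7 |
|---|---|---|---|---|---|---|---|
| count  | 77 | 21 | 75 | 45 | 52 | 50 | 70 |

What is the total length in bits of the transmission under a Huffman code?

Greedily combine the two least-frequent nodes:
s2(21) + s4(45) → 66
s6(50) + s5(52) → 102
66 + s7(70) → 136
s3(75) + s1(77) → 152
102 + 136 → 238
152 + 238 → 390
The encoded length is the sum of every internal node's weight: 66 + 102 + 136 + 152 + 238 + 390 = 1084 bits.

1084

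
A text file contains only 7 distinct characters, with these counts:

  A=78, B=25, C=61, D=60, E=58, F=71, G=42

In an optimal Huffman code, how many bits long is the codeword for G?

Huffman merges, smallest pair first:
merge B(25) and G(42): 67
merge E(58) and D(60): 118
merge C(61) and 67: 128
merge F(71) and A(78): 149
merge 118 and 128: 246
merge 149 and 246: 395
G's leaf is at depth 4, giving a 4-bit codeword.

4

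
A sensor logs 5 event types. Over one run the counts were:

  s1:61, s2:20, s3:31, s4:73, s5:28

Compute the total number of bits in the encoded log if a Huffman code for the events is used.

Greedily combine the two least-frequent nodes:
merge s2(20) and s5(28): 48
merge s3(31) and 48: 79
merge s1(61) and s4(73): 134
merge 79 and 134: 213
Each symbol's bit-cost is frequency × depth; summing gives 474 bits (equivalently 48 + 79 + 134 + 213).

474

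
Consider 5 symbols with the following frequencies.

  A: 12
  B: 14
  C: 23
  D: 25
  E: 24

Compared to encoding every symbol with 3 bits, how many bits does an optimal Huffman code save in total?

72

Fixed-length: 3 bits × 98 symbols = 294 bits.
Huffman merges:
combine A(12), B(14) → 26
combine C(23), E(24) → 47
combine D(25), 26 → 51
combine 47, 51 → 98
Huffman total = 26 + 47 + 51 + 98 = 222 bits.
Saving = 294 − 222 = 72 bits.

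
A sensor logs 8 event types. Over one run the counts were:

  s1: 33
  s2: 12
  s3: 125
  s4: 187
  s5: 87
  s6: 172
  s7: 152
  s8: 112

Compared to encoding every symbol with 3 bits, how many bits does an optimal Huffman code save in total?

Fixed-length: 3 bits × 880 symbols = 2640 bits.
Huffman merges:
s2(12) + s1(33) → 45
45 + s5(87) → 132
s8(112) + s3(125) → 237
132 + s7(152) → 284
s6(172) + s4(187) → 359
237 + 284 → 521
359 + 521 → 880
Huffman total = 45 + 132 + 237 + 284 + 359 + 521 + 880 = 2458 bits.
Saving = 2640 − 2458 = 182 bits.

182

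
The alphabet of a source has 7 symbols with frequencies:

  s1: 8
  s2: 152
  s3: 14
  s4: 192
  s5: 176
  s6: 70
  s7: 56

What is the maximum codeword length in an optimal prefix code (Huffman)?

Merge the two lowest-weight nodes at each step:
merge s1(8) and s3(14): 22
merge 22 and s7(56): 78
merge s6(70) and 78: 148
merge 148 and s2(152): 300
merge s5(176) and s4(192): 368
merge 300 and 368: 668
The rarest symbols sit at the bottom; the longest codeword is 5 bits.

5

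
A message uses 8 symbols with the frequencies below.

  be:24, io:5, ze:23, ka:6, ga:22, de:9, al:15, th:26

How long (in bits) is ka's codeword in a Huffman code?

5

Build the tree from the bottom:
combine io(5), ka(6) → 11
combine de(9), 11 → 20
combine al(15), 20 → 35
combine ga(22), ze(23) → 45
combine be(24), th(26) → 50
combine 35, 45 → 80
combine 50, 80 → 130
The subtree containing ka is merged 5 times, so code length = 5.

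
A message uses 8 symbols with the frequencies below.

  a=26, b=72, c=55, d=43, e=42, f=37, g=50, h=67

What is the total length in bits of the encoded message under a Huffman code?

1167

Build the Huffman tree bottom-up:
combine a(26), f(37) → 63
combine e(42), d(43) → 85
combine g(50), c(55) → 105
combine 63, h(67) → 130
combine b(72), 85 → 157
combine 105, 130 → 235
combine 157, 235 → 392
Total encoded bits = sum of merged weights = 63 + 85 + 105 + 130 + 157 + 235 + 392 = 1167.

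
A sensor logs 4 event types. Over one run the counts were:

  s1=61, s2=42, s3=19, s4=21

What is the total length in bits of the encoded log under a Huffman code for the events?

Merge the two smallest weights repeatedly:
s3(19) + s4(21) → 40
40 + s2(42) → 82
s1(61) + 82 → 143
The encoded length is the sum of every internal node's weight: 40 + 82 + 143 = 265 bits.

265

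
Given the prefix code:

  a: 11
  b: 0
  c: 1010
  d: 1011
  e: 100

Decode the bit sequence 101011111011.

caad

Read left to right; each codeword is recognised as soon as it completes (prefix code):
  1010→c | 11→a | 11→a | 1011→d
Decoded message: caad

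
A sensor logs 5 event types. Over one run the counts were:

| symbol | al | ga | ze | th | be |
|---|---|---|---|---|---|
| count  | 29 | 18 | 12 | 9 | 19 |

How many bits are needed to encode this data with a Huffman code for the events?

195

Merge the two smallest weights repeatedly:
th(9) + ze(12) → 21
ga(18) + be(19) → 37
21 + al(29) → 50
37 + 50 → 87
The encoded length is the sum of every internal node's weight: 21 + 37 + 50 + 87 = 195 bits.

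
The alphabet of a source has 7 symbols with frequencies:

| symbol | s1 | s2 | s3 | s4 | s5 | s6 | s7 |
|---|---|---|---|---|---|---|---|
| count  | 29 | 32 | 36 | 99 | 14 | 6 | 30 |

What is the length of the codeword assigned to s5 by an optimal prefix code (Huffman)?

5

Build the tree from the bottom:
merge s6(6) and s5(14): 20
merge 20 and s1(29): 49
merge s7(30) and s2(32): 62
merge s3(36) and 49: 85
merge 62 and 85: 147
merge s4(99) and 147: 246
s5 sits 5 levels below the root, so its codeword is 5 bits.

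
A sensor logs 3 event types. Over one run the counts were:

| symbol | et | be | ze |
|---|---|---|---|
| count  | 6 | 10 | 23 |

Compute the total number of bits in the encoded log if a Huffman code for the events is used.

Merge the two smallest weights repeatedly:
combine et(6), be(10) → 16
combine 16, ze(23) → 39
Total encoded bits = sum of merged weights = 16 + 39 = 55.

55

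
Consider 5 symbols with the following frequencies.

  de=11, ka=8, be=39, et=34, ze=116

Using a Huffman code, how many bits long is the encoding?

Merge the two smallest weights repeatedly:
combine ka(8), de(11) → 19
combine 19, et(34) → 53
combine be(39), 53 → 92
combine 92, ze(116) → 208
Total encoded bits = sum of merged weights = 19 + 53 + 92 + 208 = 372.

372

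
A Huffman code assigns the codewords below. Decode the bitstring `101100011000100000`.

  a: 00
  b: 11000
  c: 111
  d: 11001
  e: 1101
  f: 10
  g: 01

fbbfaa

Read left to right; each codeword is recognised as soon as it completes (prefix code):
  10→f | 11000→b | 11000→b | 10→f | 00→a | 00→a
Decoded message: fbbfaa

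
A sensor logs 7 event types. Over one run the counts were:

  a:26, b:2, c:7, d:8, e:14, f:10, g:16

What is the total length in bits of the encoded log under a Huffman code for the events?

216

Greedily combine the two least-frequent nodes:
combine b(2), c(7) → 9
combine d(8), 9 → 17
combine f(10), e(14) → 24
combine g(16), 17 → 33
combine 24, a(26) → 50
combine 33, 50 → 83
Total encoded bits = sum of merged weights = 9 + 17 + 24 + 33 + 50 + 83 = 216.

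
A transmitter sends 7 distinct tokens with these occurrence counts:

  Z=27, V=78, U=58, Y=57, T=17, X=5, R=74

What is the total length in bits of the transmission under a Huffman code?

Build the Huffman tree bottom-up:
combine X(5), T(17) → 22
combine 22, Z(27) → 49
combine 49, Y(57) → 106
combine U(58), R(74) → 132
combine V(78), 106 → 184
combine 132, 184 → 316
Total encoded bits = sum of merged weights = 22 + 49 + 106 + 132 + 184 + 316 = 809.

809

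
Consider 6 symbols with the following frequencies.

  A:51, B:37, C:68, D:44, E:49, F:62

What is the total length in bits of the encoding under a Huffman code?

803

Greedily combine the two least-frequent nodes:
combine B(37), D(44) → 81
combine E(49), A(51) → 100
combine F(62), C(68) → 130
combine 81, 100 → 181
combine 130, 181 → 311
Each symbol's bit-cost is frequency × depth; summing gives 803 bits (equivalently 81 + 100 + 130 + 181 + 311).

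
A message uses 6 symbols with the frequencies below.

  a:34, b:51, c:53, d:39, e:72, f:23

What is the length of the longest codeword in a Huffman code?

Merge the two lowest-weight nodes at each step:
combine f(23), a(34) → 57
combine d(39), b(51) → 90
combine c(53), 57 → 110
combine e(72), 90 → 162
combine 110, 162 → 272
The rarest symbols sit at the bottom; the longest codeword is 3 bits.

3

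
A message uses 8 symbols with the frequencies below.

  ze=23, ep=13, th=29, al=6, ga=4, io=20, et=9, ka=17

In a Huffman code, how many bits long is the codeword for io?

Huffman merges, smallest pair first:
merge ga(4) and al(6): 10
merge et(9) and 10: 19
merge ep(13) and ka(17): 30
merge 19 and io(20): 39
merge ze(23) and th(29): 52
merge 30 and 39: 69
merge 52 and 69: 121
io sits 3 levels below the root, so its codeword is 3 bits.

3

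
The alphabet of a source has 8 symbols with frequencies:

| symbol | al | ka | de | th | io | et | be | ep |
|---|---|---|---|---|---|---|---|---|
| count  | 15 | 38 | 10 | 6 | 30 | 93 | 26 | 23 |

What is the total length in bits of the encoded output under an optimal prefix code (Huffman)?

Build the Huffman tree bottom-up:
merge th(6) and de(10): 16
merge al(15) and 16: 31
merge ep(23) and be(26): 49
merge io(30) and 31: 61
merge ka(38) and 49: 87
merge 61 and 87: 148
merge et(93) and 148: 241
Total encoded bits = sum of merged weights = 16 + 31 + 49 + 61 + 87 + 148 + 241 = 633.

633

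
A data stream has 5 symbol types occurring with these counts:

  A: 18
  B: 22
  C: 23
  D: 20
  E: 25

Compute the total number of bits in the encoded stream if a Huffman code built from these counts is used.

254

Build the Huffman tree bottom-up:
combine A(18), D(20) → 38
combine B(22), C(23) → 45
combine E(25), 38 → 63
combine 45, 63 → 108
The encoded length is the sum of every internal node's weight: 38 + 45 + 63 + 108 = 254 bits.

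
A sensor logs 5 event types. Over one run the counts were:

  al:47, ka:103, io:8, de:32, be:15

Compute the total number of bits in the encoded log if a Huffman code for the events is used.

Build the Huffman tree bottom-up:
merge io(8) and be(15): 23
merge 23 and de(32): 55
merge al(47) and 55: 102
merge 102 and ka(103): 205
Total encoded bits = sum of merged weights = 23 + 55 + 102 + 205 = 385.

385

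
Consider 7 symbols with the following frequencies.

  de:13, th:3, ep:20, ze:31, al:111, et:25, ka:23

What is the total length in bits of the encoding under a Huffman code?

508

Merge the two smallest weights repeatedly:
merge th(3) and de(13): 16
merge 16 and ep(20): 36
merge ka(23) and et(25): 48
merge ze(31) and 36: 67
merge 48 and 67: 115
merge al(111) and 115: 226
Total encoded bits = sum of merged weights = 16 + 36 + 48 + 67 + 115 + 226 = 508.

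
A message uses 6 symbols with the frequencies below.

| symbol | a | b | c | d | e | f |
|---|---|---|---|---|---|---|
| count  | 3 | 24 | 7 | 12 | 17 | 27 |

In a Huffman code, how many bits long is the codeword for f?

2

Build the tree from the bottom:
combine a(3), c(7) → 10
combine 10, d(12) → 22
combine e(17), 22 → 39
combine b(24), f(27) → 51
combine 39, 51 → 90
f sits 2 levels below the root, so its codeword is 2 bits.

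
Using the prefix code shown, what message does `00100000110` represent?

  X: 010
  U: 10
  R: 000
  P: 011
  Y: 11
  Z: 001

ZRZU

Read left to right; each codeword is recognised as soon as it completes (prefix code):
  001→Z | 000→R | 001→Z | 10→U
Decoded message: ZRZU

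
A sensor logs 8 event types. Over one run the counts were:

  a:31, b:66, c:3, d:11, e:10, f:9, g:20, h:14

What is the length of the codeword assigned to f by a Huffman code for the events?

Repeatedly merge the two smallest:
merge c(3) and f(9): 12
merge e(10) and d(11): 21
merge 12 and h(14): 26
merge g(20) and 21: 41
merge 26 and a(31): 57
merge 41 and 57: 98
merge b(66) and 98: 164
f sits 5 levels below the root, so its codeword is 5 bits.

5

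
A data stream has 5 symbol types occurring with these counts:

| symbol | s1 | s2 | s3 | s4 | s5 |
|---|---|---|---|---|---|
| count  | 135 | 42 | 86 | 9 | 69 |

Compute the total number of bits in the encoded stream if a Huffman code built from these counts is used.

Build the Huffman tree bottom-up:
merge s4(9) and s2(42): 51
merge 51 and s5(69): 120
merge s3(86) and 120: 206
merge s1(135) and 206: 341
The encoded length is the sum of every internal node's weight: 51 + 120 + 206 + 341 = 718 bits.

718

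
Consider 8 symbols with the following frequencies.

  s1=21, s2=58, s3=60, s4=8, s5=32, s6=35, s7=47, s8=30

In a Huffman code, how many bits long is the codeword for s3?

2

Build the tree from the bottom:
merge s4(8) and s1(21): 29
merge 29 and s8(30): 59
merge s5(32) and s6(35): 67
merge s7(47) and s2(58): 105
merge 59 and s3(60): 119
merge 67 and 105: 172
merge 119 and 172: 291
s3's leaf is at depth 2, giving a 2-bit codeword.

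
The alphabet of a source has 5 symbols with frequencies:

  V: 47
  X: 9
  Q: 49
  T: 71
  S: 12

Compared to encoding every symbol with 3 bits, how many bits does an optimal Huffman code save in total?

170

Fixed-length: 3 bits × 188 symbols = 564 bits.
Huffman merges:
X(9) + S(12) → 21
21 + V(47) → 68
Q(49) + 68 → 117
T(71) + 117 → 188
Huffman total = 21 + 68 + 117 + 188 = 394 bits.
Saving = 564 − 394 = 170 bits.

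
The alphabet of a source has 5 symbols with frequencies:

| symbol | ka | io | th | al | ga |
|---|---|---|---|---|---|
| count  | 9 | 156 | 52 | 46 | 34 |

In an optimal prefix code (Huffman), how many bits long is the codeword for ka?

4

Repeatedly merge the two smallest:
merge ka(9) and ga(34): 43
merge 43 and al(46): 89
merge th(52) and 89: 141
merge 141 and io(156): 297
ka sits 4 levels below the root, so its codeword is 4 bits.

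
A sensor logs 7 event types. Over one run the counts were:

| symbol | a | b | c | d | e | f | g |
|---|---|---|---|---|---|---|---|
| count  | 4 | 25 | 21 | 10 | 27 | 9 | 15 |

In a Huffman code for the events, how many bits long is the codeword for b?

Huffman merges, smallest pair first:
a(4) + f(9) → 13
d(10) + 13 → 23
g(15) + c(21) → 36
23 + b(25) → 48
e(27) + 36 → 63
48 + 63 → 111
b sits 2 levels below the root, so its codeword is 2 bits.

2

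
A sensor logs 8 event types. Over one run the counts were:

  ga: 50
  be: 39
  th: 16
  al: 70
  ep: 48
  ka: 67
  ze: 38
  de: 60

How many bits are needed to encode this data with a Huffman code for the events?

1148

Merge the two smallest weights repeatedly:
merge th(16) and ze(38): 54
merge be(39) and ep(48): 87
merge ga(50) and 54: 104
merge de(60) and ka(67): 127
merge al(70) and 87: 157
merge 104 and 127: 231
merge 157 and 231: 388
The encoded length is the sum of every internal node's weight: 54 + 87 + 104 + 127 + 157 + 231 + 388 = 1148 bits.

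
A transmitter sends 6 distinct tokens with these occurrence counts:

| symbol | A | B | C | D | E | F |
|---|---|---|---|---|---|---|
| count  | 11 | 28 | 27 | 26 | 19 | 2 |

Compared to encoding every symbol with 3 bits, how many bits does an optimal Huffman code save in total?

Fixed-length: 3 bits × 113 symbols = 339 bits.
Huffman merges:
F(2) + A(11) → 13
13 + E(19) → 32
D(26) + C(27) → 53
B(28) + 32 → 60
53 + 60 → 113
Huffman total = 13 + 32 + 53 + 60 + 113 = 271 bits.
Saving = 339 − 271 = 68 bits.

68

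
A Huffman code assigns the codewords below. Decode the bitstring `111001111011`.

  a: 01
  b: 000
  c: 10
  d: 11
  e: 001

Read left to right; each codeword is recognised as soon as it completes (prefix code):
  11→d | 10→c | 01→a | 11→d | 10→c | 11→d
Decoded message: dcadcd

dcadcd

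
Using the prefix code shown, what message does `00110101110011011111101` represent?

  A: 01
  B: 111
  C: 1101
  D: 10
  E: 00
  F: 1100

Read left to right; each codeword is recognised as soon as it completes (prefix code):
  00→E | 1101→C | 01→A | 1100→F | 1101→C | 111→B | 1101→C
Decoded message: ECAFCBC

ECAFCBC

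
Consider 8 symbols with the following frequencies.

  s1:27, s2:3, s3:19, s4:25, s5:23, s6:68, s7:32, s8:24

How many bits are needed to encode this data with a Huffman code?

617

Greedily combine the two least-frequent nodes:
combine s2(3), s3(19) → 22
combine 22, s5(23) → 45
combine s8(24), s4(25) → 49
combine s1(27), s7(32) → 59
combine 45, 49 → 94
combine 59, s6(68) → 127
combine 94, 127 → 221
Total encoded bits = sum of merged weights = 22 + 45 + 49 + 59 + 94 + 127 + 221 = 617.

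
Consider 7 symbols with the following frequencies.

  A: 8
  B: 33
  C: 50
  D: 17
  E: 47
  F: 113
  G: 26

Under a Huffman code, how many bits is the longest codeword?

5

Merge the two lowest-weight nodes at each step:
A(8) + D(17) → 25
25 + G(26) → 51
B(33) + E(47) → 80
C(50) + 51 → 101
80 + 101 → 181
F(113) + 181 → 294
The rarest symbols sit at the bottom; the longest codeword is 5 bits.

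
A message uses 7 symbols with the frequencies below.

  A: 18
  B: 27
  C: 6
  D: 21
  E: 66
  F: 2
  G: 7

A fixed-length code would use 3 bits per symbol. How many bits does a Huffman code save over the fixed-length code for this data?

Fixed-length: 3 bits × 147 symbols = 441 bits.
Huffman merges:
combine F(2), C(6) → 8
combine G(7), 8 → 15
combine 15, A(18) → 33
combine D(21), B(27) → 48
combine 33, 48 → 81
combine E(66), 81 → 147
Huffman total = 8 + 15 + 33 + 48 + 81 + 147 = 332 bits.
Saving = 441 − 332 = 109 bits.

109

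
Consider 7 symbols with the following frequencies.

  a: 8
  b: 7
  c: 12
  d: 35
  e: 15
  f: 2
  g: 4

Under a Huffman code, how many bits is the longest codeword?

Merge the two lowest-weight nodes at each step:
f(2) + g(4) → 6
6 + b(7) → 13
a(8) + c(12) → 20
13 + e(15) → 28
20 + 28 → 48
d(35) + 48 → 83
Maximum depth reached is 5.

5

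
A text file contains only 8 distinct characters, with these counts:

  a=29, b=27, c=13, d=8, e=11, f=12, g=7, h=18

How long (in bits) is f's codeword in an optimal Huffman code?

4

Build the tree from the bottom:
combine g(7), d(8) → 15
combine e(11), f(12) → 23
combine c(13), 15 → 28
combine h(18), 23 → 41
combine b(27), 28 → 55
combine a(29), 41 → 70
combine 55, 70 → 125
The subtree containing f is merged 4 times, so code length = 4.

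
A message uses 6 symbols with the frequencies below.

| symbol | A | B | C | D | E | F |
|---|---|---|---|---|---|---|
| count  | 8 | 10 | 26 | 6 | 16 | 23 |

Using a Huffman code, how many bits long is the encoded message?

216

Greedily combine the two least-frequent nodes:
D(6) + A(8) → 14
B(10) + 14 → 24
E(16) + F(23) → 39
24 + C(26) → 50
39 + 50 → 89
Total encoded bits = sum of merged weights = 14 + 24 + 39 + 50 + 89 = 216.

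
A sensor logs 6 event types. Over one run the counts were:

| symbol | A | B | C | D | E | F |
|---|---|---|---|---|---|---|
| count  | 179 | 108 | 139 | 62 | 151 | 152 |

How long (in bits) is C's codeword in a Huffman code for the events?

Build the tree from the bottom:
merge D(62) and B(108): 170
merge C(139) and E(151): 290
merge F(152) and 170: 322
merge A(179) and 290: 469
merge 322 and 469: 791
C sits 3 levels below the root, so its codeword is 3 bits.

3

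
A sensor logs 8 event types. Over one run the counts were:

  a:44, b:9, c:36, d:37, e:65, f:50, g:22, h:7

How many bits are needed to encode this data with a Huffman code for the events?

749

Build the Huffman tree bottom-up:
combine h(7), b(9) → 16
combine 16, g(22) → 38
combine c(36), d(37) → 73
combine 38, a(44) → 82
combine f(50), e(65) → 115
combine 73, 82 → 155
combine 115, 155 → 270
Each symbol's bit-cost is frequency × depth; summing gives 749 bits (equivalently 16 + 38 + 73 + 82 + 115 + 155 + 270).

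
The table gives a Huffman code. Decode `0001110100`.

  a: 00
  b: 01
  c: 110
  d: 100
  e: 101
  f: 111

abcd

Read left to right; each codeword is recognised as soon as it completes (prefix code):
  00→a | 01→b | 110→c | 100→d
Decoded message: abcd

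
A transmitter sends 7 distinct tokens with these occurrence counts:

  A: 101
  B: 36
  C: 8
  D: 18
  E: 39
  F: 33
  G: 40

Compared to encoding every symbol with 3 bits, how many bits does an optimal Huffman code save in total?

117

Fixed-length: 3 bits × 275 symbols = 825 bits.
Huffman merges:
combine C(8), D(18) → 26
combine 26, F(33) → 59
combine B(36), E(39) → 75
combine G(40), 59 → 99
combine 75, 99 → 174
combine A(101), 174 → 275
Huffman total = 26 + 59 + 75 + 99 + 174 + 275 = 708 bits.
Saving = 825 − 708 = 117 bits.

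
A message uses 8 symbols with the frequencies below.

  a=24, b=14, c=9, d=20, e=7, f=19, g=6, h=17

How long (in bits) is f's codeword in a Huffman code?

3

Repeatedly merge the two smallest:
combine g(6), e(7) → 13
combine c(9), 13 → 22
combine b(14), h(17) → 31
combine f(19), d(20) → 39
combine 22, a(24) → 46
combine 31, 39 → 70
combine 46, 70 → 116
f's leaf is at depth 3, giving a 3-bit codeword.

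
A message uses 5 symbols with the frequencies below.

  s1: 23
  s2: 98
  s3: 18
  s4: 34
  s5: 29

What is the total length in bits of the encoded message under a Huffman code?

410

Greedily combine the two least-frequent nodes:
combine s3(18), s1(23) → 41
combine s5(29), s4(34) → 63
combine 41, 63 → 104
combine s2(98), 104 → 202
Each symbol's bit-cost is frequency × depth; summing gives 410 bits (equivalently 41 + 63 + 104 + 202).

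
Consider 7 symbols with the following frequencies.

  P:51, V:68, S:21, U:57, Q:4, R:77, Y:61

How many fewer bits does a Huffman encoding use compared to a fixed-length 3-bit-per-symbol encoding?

120

Fixed-length: 3 bits × 339 symbols = 1017 bits.
Huffman merges:
Q(4) + S(21) → 25
25 + P(51) → 76
U(57) + Y(61) → 118
V(68) + 76 → 144
R(77) + 118 → 195
144 + 195 → 339
Huffman total = 25 + 76 + 118 + 144 + 195 + 339 = 897 bits.
Saving = 1017 − 897 = 120 bits.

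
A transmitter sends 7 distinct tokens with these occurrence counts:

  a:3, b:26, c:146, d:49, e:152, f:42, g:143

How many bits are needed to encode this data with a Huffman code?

1342

Merge the two smallest weights repeatedly:
a(3) + b(26) → 29
29 + f(42) → 71
d(49) + 71 → 120
120 + g(143) → 263
c(146) + e(152) → 298
263 + 298 → 561
Total encoded bits = sum of merged weights = 29 + 71 + 120 + 263 + 298 + 561 = 1342.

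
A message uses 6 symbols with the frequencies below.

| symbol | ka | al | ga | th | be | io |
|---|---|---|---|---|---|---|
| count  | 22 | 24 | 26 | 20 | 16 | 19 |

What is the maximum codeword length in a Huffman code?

Merge the two lowest-weight nodes at each step:
merge be(16) and io(19): 35
merge th(20) and ka(22): 42
merge al(24) and ga(26): 50
merge 35 and 42: 77
merge 50 and 77: 127
The first pair merged (be, io) ends up deepest, at depth 3.

3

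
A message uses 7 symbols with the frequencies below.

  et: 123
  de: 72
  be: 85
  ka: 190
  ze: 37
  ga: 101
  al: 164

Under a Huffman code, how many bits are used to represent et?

Repeatedly merge the two smallest:
ze(37) + de(72) → 109
be(85) + ga(101) → 186
109 + et(123) → 232
al(164) + 186 → 350
ka(190) + 232 → 422
350 + 422 → 772
The subtree containing et is merged 3 times, so code length = 3.

3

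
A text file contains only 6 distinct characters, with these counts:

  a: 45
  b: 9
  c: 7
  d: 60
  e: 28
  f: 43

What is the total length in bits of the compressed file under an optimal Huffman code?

444

Build the Huffman tree bottom-up:
c(7) + b(9) → 16
16 + e(28) → 44
f(43) + 44 → 87
a(45) + d(60) → 105
87 + 105 → 192
Total encoded bits = sum of merged weights = 16 + 44 + 87 + 105 + 192 = 444.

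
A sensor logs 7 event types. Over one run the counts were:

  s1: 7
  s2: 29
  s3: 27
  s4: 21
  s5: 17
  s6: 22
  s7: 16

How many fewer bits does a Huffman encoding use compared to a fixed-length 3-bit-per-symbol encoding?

33

Fixed-length: 3 bits × 139 symbols = 417 bits.
Huffman merges:
combine s1(7), s7(16) → 23
combine s5(17), s4(21) → 38
combine s6(22), 23 → 45
combine s3(27), s2(29) → 56
combine 38, 45 → 83
combine 56, 83 → 139
Huffman total = 23 + 38 + 45 + 56 + 83 + 139 = 384 bits.
Saving = 417 − 384 = 33 bits.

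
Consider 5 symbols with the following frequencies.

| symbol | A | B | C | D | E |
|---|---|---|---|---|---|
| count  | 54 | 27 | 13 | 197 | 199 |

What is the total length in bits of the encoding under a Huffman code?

Merge the two smallest weights repeatedly:
C(13) + B(27) → 40
40 + A(54) → 94
94 + D(197) → 291
E(199) + 291 → 490
Each symbol's bit-cost is frequency × depth; summing gives 915 bits (equivalently 40 + 94 + 291 + 490).

915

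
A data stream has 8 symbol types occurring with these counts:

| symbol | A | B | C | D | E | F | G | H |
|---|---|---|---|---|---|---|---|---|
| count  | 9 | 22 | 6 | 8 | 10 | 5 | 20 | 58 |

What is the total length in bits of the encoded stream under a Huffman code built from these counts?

Build the Huffman tree bottom-up:
F(5) + C(6) → 11
D(8) + A(9) → 17
E(10) + 11 → 21
17 + G(20) → 37
21 + B(22) → 43
37 + 43 → 80
H(58) + 80 → 138
Total encoded bits = sum of merged weights = 11 + 17 + 21 + 37 + 43 + 80 + 138 = 347.

347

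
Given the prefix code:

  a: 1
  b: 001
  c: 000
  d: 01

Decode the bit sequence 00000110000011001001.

Read left to right; each codeword is recognised as soon as it completes (prefix code):
  000→c | 001→b | 1→a | 000→c | 001→b | 1→a | 001→b | 001→b
Decoded message: cbacbabb

cbacbabb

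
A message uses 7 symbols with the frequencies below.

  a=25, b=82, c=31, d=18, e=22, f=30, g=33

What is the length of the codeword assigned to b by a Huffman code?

Repeatedly merge the two smallest:
d(18) + e(22) → 40
a(25) + f(30) → 55
c(31) + g(33) → 64
40 + 55 → 95
64 + b(82) → 146
95 + 146 → 241
The subtree containing b is merged 2 times, so code length = 2.

2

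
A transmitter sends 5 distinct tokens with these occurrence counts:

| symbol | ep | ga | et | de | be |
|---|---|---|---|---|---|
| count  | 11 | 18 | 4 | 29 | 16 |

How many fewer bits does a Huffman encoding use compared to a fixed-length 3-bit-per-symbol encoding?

63

Fixed-length: 3 bits × 78 symbols = 234 bits.
Huffman merges:
combine et(4), ep(11) → 15
combine 15, be(16) → 31
combine ga(18), de(29) → 47
combine 31, 47 → 78
Huffman total = 15 + 31 + 47 + 78 = 171 bits.
Saving = 234 − 171 = 63 bits.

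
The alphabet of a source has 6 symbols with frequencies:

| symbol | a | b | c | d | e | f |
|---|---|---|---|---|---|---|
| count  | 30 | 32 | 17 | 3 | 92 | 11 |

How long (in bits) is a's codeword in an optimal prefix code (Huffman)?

Huffman merges, smallest pair first:
combine d(3), f(11) → 14
combine 14, c(17) → 31
combine a(30), 31 → 61
combine b(32), 61 → 93
combine e(92), 93 → 185
a sits 3 levels below the root, so its codeword is 3 bits.

3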